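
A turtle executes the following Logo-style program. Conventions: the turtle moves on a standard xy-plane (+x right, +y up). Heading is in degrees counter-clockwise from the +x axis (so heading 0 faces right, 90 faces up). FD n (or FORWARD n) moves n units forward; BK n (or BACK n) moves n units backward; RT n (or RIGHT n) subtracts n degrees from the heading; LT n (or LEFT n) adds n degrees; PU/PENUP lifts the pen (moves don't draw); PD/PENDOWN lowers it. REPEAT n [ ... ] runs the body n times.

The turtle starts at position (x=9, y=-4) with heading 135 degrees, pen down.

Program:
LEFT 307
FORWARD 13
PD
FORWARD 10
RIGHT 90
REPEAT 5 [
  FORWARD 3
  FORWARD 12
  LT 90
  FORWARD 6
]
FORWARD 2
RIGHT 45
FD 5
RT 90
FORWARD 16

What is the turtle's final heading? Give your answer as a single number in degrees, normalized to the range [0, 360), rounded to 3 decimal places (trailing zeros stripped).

Executing turtle program step by step:
Start: pos=(9,-4), heading=135, pen down
LT 307: heading 135 -> 82
FD 13: (9,-4) -> (10.809,8.873) [heading=82, draw]
PD: pen down
FD 10: (10.809,8.873) -> (12.201,18.776) [heading=82, draw]
RT 90: heading 82 -> 352
REPEAT 5 [
  -- iteration 1/5 --
  FD 3: (12.201,18.776) -> (15.172,18.359) [heading=352, draw]
  FD 12: (15.172,18.359) -> (27.055,16.689) [heading=352, draw]
  LT 90: heading 352 -> 82
  FD 6: (27.055,16.689) -> (27.89,22.63) [heading=82, draw]
  -- iteration 2/5 --
  FD 3: (27.89,22.63) -> (28.308,25.601) [heading=82, draw]
  FD 12: (28.308,25.601) -> (29.978,37.484) [heading=82, draw]
  LT 90: heading 82 -> 172
  FD 6: (29.978,37.484) -> (24.036,38.319) [heading=172, draw]
  -- iteration 3/5 --
  FD 3: (24.036,38.319) -> (21.065,38.737) [heading=172, draw]
  FD 12: (21.065,38.737) -> (9.182,40.407) [heading=172, draw]
  LT 90: heading 172 -> 262
  FD 6: (9.182,40.407) -> (8.347,34.465) [heading=262, draw]
  -- iteration 4/5 --
  FD 3: (8.347,34.465) -> (7.929,31.494) [heading=262, draw]
  FD 12: (7.929,31.494) -> (6.259,19.611) [heading=262, draw]
  LT 90: heading 262 -> 352
  FD 6: (6.259,19.611) -> (12.201,18.776) [heading=352, draw]
  -- iteration 5/5 --
  FD 3: (12.201,18.776) -> (15.172,18.359) [heading=352, draw]
  FD 12: (15.172,18.359) -> (27.055,16.689) [heading=352, draw]
  LT 90: heading 352 -> 82
  FD 6: (27.055,16.689) -> (27.89,22.63) [heading=82, draw]
]
FD 2: (27.89,22.63) -> (28.168,24.611) [heading=82, draw]
RT 45: heading 82 -> 37
FD 5: (28.168,24.611) -> (32.162,27.62) [heading=37, draw]
RT 90: heading 37 -> 307
FD 16: (32.162,27.62) -> (41.791,14.842) [heading=307, draw]
Final: pos=(41.791,14.842), heading=307, 20 segment(s) drawn

Answer: 307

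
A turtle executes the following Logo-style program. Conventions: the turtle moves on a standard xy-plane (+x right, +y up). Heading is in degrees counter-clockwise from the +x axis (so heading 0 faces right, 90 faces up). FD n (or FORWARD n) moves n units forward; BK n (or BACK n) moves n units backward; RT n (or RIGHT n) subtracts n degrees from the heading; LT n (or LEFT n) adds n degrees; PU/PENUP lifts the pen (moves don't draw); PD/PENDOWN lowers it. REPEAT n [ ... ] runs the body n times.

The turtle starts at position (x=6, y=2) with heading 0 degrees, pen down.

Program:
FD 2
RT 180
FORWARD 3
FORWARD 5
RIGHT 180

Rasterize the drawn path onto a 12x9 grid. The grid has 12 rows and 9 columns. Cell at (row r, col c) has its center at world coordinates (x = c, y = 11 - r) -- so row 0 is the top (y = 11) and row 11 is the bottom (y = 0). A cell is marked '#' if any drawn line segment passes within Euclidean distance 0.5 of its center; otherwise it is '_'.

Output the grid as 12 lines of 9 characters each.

Segment 0: (6,2) -> (8,2)
Segment 1: (8,2) -> (5,2)
Segment 2: (5,2) -> (0,2)

Answer: _________
_________
_________
_________
_________
_________
_________
_________
_________
#########
_________
_________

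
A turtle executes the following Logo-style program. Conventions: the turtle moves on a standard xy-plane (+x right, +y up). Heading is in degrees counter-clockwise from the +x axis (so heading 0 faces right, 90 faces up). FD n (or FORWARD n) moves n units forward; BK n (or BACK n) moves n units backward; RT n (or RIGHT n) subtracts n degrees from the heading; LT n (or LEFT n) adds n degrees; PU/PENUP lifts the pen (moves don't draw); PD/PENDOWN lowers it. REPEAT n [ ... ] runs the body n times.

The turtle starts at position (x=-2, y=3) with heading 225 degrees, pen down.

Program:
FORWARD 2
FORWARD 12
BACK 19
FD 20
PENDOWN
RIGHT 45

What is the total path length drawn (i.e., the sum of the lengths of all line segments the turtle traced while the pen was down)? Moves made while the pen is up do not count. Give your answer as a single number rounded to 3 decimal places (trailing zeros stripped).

Answer: 53

Derivation:
Executing turtle program step by step:
Start: pos=(-2,3), heading=225, pen down
FD 2: (-2,3) -> (-3.414,1.586) [heading=225, draw]
FD 12: (-3.414,1.586) -> (-11.899,-6.899) [heading=225, draw]
BK 19: (-11.899,-6.899) -> (1.536,6.536) [heading=225, draw]
FD 20: (1.536,6.536) -> (-12.607,-7.607) [heading=225, draw]
PD: pen down
RT 45: heading 225 -> 180
Final: pos=(-12.607,-7.607), heading=180, 4 segment(s) drawn

Segment lengths:
  seg 1: (-2,3) -> (-3.414,1.586), length = 2
  seg 2: (-3.414,1.586) -> (-11.899,-6.899), length = 12
  seg 3: (-11.899,-6.899) -> (1.536,6.536), length = 19
  seg 4: (1.536,6.536) -> (-12.607,-7.607), length = 20
Total = 53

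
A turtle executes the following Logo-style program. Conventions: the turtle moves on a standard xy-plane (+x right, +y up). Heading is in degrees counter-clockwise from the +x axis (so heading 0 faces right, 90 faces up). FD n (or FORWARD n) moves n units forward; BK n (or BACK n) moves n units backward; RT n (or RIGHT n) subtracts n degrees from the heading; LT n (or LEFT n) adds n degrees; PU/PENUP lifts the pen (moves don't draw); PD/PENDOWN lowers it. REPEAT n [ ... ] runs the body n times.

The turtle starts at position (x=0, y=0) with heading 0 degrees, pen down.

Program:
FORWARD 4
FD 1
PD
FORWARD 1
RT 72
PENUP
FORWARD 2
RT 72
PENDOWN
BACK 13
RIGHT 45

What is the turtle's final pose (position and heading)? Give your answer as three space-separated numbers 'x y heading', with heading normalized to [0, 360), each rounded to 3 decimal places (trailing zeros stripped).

Answer: 17.135 5.739 171

Derivation:
Executing turtle program step by step:
Start: pos=(0,0), heading=0, pen down
FD 4: (0,0) -> (4,0) [heading=0, draw]
FD 1: (4,0) -> (5,0) [heading=0, draw]
PD: pen down
FD 1: (5,0) -> (6,0) [heading=0, draw]
RT 72: heading 0 -> 288
PU: pen up
FD 2: (6,0) -> (6.618,-1.902) [heading=288, move]
RT 72: heading 288 -> 216
PD: pen down
BK 13: (6.618,-1.902) -> (17.135,5.739) [heading=216, draw]
RT 45: heading 216 -> 171
Final: pos=(17.135,5.739), heading=171, 4 segment(s) drawn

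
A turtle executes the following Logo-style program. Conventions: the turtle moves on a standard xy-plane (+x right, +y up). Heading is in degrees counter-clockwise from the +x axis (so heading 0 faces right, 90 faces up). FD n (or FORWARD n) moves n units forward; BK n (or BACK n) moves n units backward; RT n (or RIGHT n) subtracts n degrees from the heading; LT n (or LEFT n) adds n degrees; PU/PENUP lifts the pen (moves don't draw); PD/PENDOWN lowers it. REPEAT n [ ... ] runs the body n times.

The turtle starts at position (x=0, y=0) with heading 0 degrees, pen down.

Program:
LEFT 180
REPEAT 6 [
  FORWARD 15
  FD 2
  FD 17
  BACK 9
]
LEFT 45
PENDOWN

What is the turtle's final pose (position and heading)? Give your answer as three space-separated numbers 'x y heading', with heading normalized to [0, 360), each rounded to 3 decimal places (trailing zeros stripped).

Executing turtle program step by step:
Start: pos=(0,0), heading=0, pen down
LT 180: heading 0 -> 180
REPEAT 6 [
  -- iteration 1/6 --
  FD 15: (0,0) -> (-15,0) [heading=180, draw]
  FD 2: (-15,0) -> (-17,0) [heading=180, draw]
  FD 17: (-17,0) -> (-34,0) [heading=180, draw]
  BK 9: (-34,0) -> (-25,0) [heading=180, draw]
  -- iteration 2/6 --
  FD 15: (-25,0) -> (-40,0) [heading=180, draw]
  FD 2: (-40,0) -> (-42,0) [heading=180, draw]
  FD 17: (-42,0) -> (-59,0) [heading=180, draw]
  BK 9: (-59,0) -> (-50,0) [heading=180, draw]
  -- iteration 3/6 --
  FD 15: (-50,0) -> (-65,0) [heading=180, draw]
  FD 2: (-65,0) -> (-67,0) [heading=180, draw]
  FD 17: (-67,0) -> (-84,0) [heading=180, draw]
  BK 9: (-84,0) -> (-75,0) [heading=180, draw]
  -- iteration 4/6 --
  FD 15: (-75,0) -> (-90,0) [heading=180, draw]
  FD 2: (-90,0) -> (-92,0) [heading=180, draw]
  FD 17: (-92,0) -> (-109,0) [heading=180, draw]
  BK 9: (-109,0) -> (-100,0) [heading=180, draw]
  -- iteration 5/6 --
  FD 15: (-100,0) -> (-115,0) [heading=180, draw]
  FD 2: (-115,0) -> (-117,0) [heading=180, draw]
  FD 17: (-117,0) -> (-134,0) [heading=180, draw]
  BK 9: (-134,0) -> (-125,0) [heading=180, draw]
  -- iteration 6/6 --
  FD 15: (-125,0) -> (-140,0) [heading=180, draw]
  FD 2: (-140,0) -> (-142,0) [heading=180, draw]
  FD 17: (-142,0) -> (-159,0) [heading=180, draw]
  BK 9: (-159,0) -> (-150,0) [heading=180, draw]
]
LT 45: heading 180 -> 225
PD: pen down
Final: pos=(-150,0), heading=225, 24 segment(s) drawn

Answer: -150 0 225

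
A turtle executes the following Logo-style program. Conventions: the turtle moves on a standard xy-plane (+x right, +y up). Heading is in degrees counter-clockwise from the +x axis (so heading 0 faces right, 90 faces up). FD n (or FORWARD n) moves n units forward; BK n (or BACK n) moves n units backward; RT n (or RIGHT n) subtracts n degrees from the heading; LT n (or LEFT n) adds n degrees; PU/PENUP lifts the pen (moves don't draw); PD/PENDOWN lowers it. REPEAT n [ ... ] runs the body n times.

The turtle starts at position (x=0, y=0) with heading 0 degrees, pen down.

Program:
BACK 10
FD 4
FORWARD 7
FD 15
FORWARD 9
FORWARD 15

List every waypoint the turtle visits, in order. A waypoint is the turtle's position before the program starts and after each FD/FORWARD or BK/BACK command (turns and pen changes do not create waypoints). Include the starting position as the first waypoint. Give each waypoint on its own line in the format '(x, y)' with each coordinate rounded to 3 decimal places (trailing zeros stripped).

Answer: (0, 0)
(-10, 0)
(-6, 0)
(1, 0)
(16, 0)
(25, 0)
(40, 0)

Derivation:
Executing turtle program step by step:
Start: pos=(0,0), heading=0, pen down
BK 10: (0,0) -> (-10,0) [heading=0, draw]
FD 4: (-10,0) -> (-6,0) [heading=0, draw]
FD 7: (-6,0) -> (1,0) [heading=0, draw]
FD 15: (1,0) -> (16,0) [heading=0, draw]
FD 9: (16,0) -> (25,0) [heading=0, draw]
FD 15: (25,0) -> (40,0) [heading=0, draw]
Final: pos=(40,0), heading=0, 6 segment(s) drawn
Waypoints (7 total):
(0, 0)
(-10, 0)
(-6, 0)
(1, 0)
(16, 0)
(25, 0)
(40, 0)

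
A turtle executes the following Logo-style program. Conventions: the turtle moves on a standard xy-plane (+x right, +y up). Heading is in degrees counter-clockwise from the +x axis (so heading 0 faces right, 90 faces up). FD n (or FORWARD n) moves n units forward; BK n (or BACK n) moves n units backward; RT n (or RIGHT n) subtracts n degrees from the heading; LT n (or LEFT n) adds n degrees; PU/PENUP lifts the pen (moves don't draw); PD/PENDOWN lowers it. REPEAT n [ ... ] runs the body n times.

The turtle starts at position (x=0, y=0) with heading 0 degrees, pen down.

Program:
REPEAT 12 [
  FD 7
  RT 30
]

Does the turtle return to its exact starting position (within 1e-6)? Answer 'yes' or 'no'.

Answer: yes

Derivation:
Executing turtle program step by step:
Start: pos=(0,0), heading=0, pen down
REPEAT 12 [
  -- iteration 1/12 --
  FD 7: (0,0) -> (7,0) [heading=0, draw]
  RT 30: heading 0 -> 330
  -- iteration 2/12 --
  FD 7: (7,0) -> (13.062,-3.5) [heading=330, draw]
  RT 30: heading 330 -> 300
  -- iteration 3/12 --
  FD 7: (13.062,-3.5) -> (16.562,-9.562) [heading=300, draw]
  RT 30: heading 300 -> 270
  -- iteration 4/12 --
  FD 7: (16.562,-9.562) -> (16.562,-16.562) [heading=270, draw]
  RT 30: heading 270 -> 240
  -- iteration 5/12 --
  FD 7: (16.562,-16.562) -> (13.062,-22.624) [heading=240, draw]
  RT 30: heading 240 -> 210
  -- iteration 6/12 --
  FD 7: (13.062,-22.624) -> (7,-26.124) [heading=210, draw]
  RT 30: heading 210 -> 180
  -- iteration 7/12 --
  FD 7: (7,-26.124) -> (0,-26.124) [heading=180, draw]
  RT 30: heading 180 -> 150
  -- iteration 8/12 --
  FD 7: (0,-26.124) -> (-6.062,-22.624) [heading=150, draw]
  RT 30: heading 150 -> 120
  -- iteration 9/12 --
  FD 7: (-6.062,-22.624) -> (-9.562,-16.562) [heading=120, draw]
  RT 30: heading 120 -> 90
  -- iteration 10/12 --
  FD 7: (-9.562,-16.562) -> (-9.562,-9.562) [heading=90, draw]
  RT 30: heading 90 -> 60
  -- iteration 11/12 --
  FD 7: (-9.562,-9.562) -> (-6.062,-3.5) [heading=60, draw]
  RT 30: heading 60 -> 30
  -- iteration 12/12 --
  FD 7: (-6.062,-3.5) -> (0,0) [heading=30, draw]
  RT 30: heading 30 -> 0
]
Final: pos=(0,0), heading=0, 12 segment(s) drawn

Start position: (0, 0)
Final position: (0, 0)
Distance = 0; < 1e-6 -> CLOSED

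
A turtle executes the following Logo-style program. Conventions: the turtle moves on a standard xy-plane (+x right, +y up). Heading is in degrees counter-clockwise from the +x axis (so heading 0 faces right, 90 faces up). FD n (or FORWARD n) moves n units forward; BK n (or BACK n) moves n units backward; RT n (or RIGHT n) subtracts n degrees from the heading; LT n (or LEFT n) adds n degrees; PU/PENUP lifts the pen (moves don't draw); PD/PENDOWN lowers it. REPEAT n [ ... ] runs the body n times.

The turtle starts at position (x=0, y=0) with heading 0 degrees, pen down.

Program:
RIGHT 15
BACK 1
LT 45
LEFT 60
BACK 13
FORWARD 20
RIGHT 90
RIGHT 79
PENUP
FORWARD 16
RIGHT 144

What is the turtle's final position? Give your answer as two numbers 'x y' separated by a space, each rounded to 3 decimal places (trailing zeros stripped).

Answer: 2.087 -8.447

Derivation:
Executing turtle program step by step:
Start: pos=(0,0), heading=0, pen down
RT 15: heading 0 -> 345
BK 1: (0,0) -> (-0.966,0.259) [heading=345, draw]
LT 45: heading 345 -> 30
LT 60: heading 30 -> 90
BK 13: (-0.966,0.259) -> (-0.966,-12.741) [heading=90, draw]
FD 20: (-0.966,-12.741) -> (-0.966,7.259) [heading=90, draw]
RT 90: heading 90 -> 0
RT 79: heading 0 -> 281
PU: pen up
FD 16: (-0.966,7.259) -> (2.087,-8.447) [heading=281, move]
RT 144: heading 281 -> 137
Final: pos=(2.087,-8.447), heading=137, 3 segment(s) drawn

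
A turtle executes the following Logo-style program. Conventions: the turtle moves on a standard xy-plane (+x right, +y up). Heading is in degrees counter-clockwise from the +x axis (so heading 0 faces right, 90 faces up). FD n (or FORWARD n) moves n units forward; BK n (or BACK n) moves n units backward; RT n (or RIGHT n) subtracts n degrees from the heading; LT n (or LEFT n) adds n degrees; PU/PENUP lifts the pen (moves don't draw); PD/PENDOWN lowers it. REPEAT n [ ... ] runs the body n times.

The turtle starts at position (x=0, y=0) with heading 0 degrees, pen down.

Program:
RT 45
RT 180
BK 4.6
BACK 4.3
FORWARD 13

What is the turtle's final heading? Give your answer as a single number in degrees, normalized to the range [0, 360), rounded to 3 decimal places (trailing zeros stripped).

Answer: 135

Derivation:
Executing turtle program step by step:
Start: pos=(0,0), heading=0, pen down
RT 45: heading 0 -> 315
RT 180: heading 315 -> 135
BK 4.6: (0,0) -> (3.253,-3.253) [heading=135, draw]
BK 4.3: (3.253,-3.253) -> (6.293,-6.293) [heading=135, draw]
FD 13: (6.293,-6.293) -> (-2.899,2.899) [heading=135, draw]
Final: pos=(-2.899,2.899), heading=135, 3 segment(s) drawn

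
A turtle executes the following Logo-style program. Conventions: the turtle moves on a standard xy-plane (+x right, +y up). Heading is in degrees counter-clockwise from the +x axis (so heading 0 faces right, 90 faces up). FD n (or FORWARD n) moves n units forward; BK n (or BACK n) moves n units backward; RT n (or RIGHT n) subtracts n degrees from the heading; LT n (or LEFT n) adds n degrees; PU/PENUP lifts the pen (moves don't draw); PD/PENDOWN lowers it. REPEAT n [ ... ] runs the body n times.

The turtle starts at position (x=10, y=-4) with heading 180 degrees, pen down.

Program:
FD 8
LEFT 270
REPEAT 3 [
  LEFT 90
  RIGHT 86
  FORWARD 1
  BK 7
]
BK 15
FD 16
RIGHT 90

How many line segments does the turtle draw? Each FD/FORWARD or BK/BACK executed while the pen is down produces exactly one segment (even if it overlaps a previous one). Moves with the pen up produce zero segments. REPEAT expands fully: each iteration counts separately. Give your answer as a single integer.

Answer: 9

Derivation:
Executing turtle program step by step:
Start: pos=(10,-4), heading=180, pen down
FD 8: (10,-4) -> (2,-4) [heading=180, draw]
LT 270: heading 180 -> 90
REPEAT 3 [
  -- iteration 1/3 --
  LT 90: heading 90 -> 180
  RT 86: heading 180 -> 94
  FD 1: (2,-4) -> (1.93,-3.002) [heading=94, draw]
  BK 7: (1.93,-3.002) -> (2.419,-9.985) [heading=94, draw]
  -- iteration 2/3 --
  LT 90: heading 94 -> 184
  RT 86: heading 184 -> 98
  FD 1: (2.419,-9.985) -> (2.279,-8.995) [heading=98, draw]
  BK 7: (2.279,-8.995) -> (3.254,-15.927) [heading=98, draw]
  -- iteration 3/3 --
  LT 90: heading 98 -> 188
  RT 86: heading 188 -> 102
  FD 1: (3.254,-15.927) -> (3.046,-14.949) [heading=102, draw]
  BK 7: (3.046,-14.949) -> (4.501,-21.796) [heading=102, draw]
]
BK 15: (4.501,-21.796) -> (7.62,-36.468) [heading=102, draw]
FD 16: (7.62,-36.468) -> (4.293,-20.818) [heading=102, draw]
RT 90: heading 102 -> 12
Final: pos=(4.293,-20.818), heading=12, 9 segment(s) drawn
Segments drawn: 9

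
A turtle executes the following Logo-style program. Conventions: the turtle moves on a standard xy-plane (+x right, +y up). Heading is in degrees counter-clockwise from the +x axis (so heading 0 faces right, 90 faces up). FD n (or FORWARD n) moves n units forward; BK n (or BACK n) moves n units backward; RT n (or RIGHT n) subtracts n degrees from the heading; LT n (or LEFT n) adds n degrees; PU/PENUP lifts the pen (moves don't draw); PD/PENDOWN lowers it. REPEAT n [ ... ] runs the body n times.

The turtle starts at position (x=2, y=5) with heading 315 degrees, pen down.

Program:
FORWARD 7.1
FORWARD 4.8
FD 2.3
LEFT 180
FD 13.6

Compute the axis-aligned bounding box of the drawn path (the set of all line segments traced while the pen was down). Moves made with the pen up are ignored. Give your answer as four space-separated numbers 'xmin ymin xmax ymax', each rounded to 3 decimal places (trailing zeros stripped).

Executing turtle program step by step:
Start: pos=(2,5), heading=315, pen down
FD 7.1: (2,5) -> (7.02,-0.02) [heading=315, draw]
FD 4.8: (7.02,-0.02) -> (10.415,-3.415) [heading=315, draw]
FD 2.3: (10.415,-3.415) -> (12.041,-5.041) [heading=315, draw]
LT 180: heading 315 -> 135
FD 13.6: (12.041,-5.041) -> (2.424,4.576) [heading=135, draw]
Final: pos=(2.424,4.576), heading=135, 4 segment(s) drawn

Segment endpoints: x in {2, 2.424, 7.02, 10.415, 12.041}, y in {-5.041, -3.415, -0.02, 4.576, 5}
xmin=2, ymin=-5.041, xmax=12.041, ymax=5

Answer: 2 -5.041 12.041 5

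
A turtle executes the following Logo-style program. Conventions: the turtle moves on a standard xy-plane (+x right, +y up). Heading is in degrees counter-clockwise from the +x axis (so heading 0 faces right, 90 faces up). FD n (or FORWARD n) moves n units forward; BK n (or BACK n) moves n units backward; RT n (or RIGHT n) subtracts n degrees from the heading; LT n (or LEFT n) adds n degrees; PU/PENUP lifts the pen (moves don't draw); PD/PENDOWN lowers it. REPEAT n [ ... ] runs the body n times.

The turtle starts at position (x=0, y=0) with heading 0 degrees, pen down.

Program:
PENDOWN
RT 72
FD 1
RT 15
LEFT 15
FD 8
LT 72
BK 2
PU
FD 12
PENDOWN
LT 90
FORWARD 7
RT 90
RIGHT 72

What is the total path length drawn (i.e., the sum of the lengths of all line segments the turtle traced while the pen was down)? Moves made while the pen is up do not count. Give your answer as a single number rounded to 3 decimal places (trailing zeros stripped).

Executing turtle program step by step:
Start: pos=(0,0), heading=0, pen down
PD: pen down
RT 72: heading 0 -> 288
FD 1: (0,0) -> (0.309,-0.951) [heading=288, draw]
RT 15: heading 288 -> 273
LT 15: heading 273 -> 288
FD 8: (0.309,-0.951) -> (2.781,-8.56) [heading=288, draw]
LT 72: heading 288 -> 0
BK 2: (2.781,-8.56) -> (0.781,-8.56) [heading=0, draw]
PU: pen up
FD 12: (0.781,-8.56) -> (12.781,-8.56) [heading=0, move]
PD: pen down
LT 90: heading 0 -> 90
FD 7: (12.781,-8.56) -> (12.781,-1.56) [heading=90, draw]
RT 90: heading 90 -> 0
RT 72: heading 0 -> 288
Final: pos=(12.781,-1.56), heading=288, 4 segment(s) drawn

Segment lengths:
  seg 1: (0,0) -> (0.309,-0.951), length = 1
  seg 2: (0.309,-0.951) -> (2.781,-8.56), length = 8
  seg 3: (2.781,-8.56) -> (0.781,-8.56), length = 2
  seg 4: (12.781,-8.56) -> (12.781,-1.56), length = 7
Total = 18

Answer: 18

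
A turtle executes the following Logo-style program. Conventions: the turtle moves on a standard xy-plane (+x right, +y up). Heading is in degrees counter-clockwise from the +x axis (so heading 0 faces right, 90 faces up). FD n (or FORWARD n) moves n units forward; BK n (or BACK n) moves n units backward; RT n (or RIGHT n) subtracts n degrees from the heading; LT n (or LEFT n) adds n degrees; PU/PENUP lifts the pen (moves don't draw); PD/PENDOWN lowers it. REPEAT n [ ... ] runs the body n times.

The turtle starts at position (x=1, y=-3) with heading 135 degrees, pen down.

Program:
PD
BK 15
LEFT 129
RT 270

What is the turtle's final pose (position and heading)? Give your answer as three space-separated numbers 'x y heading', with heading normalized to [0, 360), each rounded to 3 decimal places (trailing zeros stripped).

Executing turtle program step by step:
Start: pos=(1,-3), heading=135, pen down
PD: pen down
BK 15: (1,-3) -> (11.607,-13.607) [heading=135, draw]
LT 129: heading 135 -> 264
RT 270: heading 264 -> 354
Final: pos=(11.607,-13.607), heading=354, 1 segment(s) drawn

Answer: 11.607 -13.607 354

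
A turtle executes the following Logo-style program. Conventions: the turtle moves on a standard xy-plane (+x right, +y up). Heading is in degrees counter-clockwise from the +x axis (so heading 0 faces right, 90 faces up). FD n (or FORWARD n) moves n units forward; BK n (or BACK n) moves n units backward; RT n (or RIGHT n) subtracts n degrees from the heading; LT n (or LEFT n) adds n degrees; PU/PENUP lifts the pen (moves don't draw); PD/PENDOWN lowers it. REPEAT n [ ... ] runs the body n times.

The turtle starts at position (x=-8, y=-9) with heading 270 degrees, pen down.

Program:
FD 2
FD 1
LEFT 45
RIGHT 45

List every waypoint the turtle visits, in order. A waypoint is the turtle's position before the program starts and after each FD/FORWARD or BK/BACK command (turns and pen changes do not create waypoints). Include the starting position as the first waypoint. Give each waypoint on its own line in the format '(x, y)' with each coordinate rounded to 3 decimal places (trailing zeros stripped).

Executing turtle program step by step:
Start: pos=(-8,-9), heading=270, pen down
FD 2: (-8,-9) -> (-8,-11) [heading=270, draw]
FD 1: (-8,-11) -> (-8,-12) [heading=270, draw]
LT 45: heading 270 -> 315
RT 45: heading 315 -> 270
Final: pos=(-8,-12), heading=270, 2 segment(s) drawn
Waypoints (3 total):
(-8, -9)
(-8, -11)
(-8, -12)

Answer: (-8, -9)
(-8, -11)
(-8, -12)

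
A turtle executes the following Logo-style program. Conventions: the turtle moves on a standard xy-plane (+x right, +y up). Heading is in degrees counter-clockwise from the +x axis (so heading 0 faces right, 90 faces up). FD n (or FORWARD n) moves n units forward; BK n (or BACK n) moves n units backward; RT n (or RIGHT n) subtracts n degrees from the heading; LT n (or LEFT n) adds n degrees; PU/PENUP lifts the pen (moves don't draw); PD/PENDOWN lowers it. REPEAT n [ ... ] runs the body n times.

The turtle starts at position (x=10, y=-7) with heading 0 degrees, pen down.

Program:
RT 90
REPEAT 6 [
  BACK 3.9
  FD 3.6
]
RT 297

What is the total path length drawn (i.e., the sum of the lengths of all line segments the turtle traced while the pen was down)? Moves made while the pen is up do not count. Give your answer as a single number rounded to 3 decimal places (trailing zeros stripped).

Answer: 45

Derivation:
Executing turtle program step by step:
Start: pos=(10,-7), heading=0, pen down
RT 90: heading 0 -> 270
REPEAT 6 [
  -- iteration 1/6 --
  BK 3.9: (10,-7) -> (10,-3.1) [heading=270, draw]
  FD 3.6: (10,-3.1) -> (10,-6.7) [heading=270, draw]
  -- iteration 2/6 --
  BK 3.9: (10,-6.7) -> (10,-2.8) [heading=270, draw]
  FD 3.6: (10,-2.8) -> (10,-6.4) [heading=270, draw]
  -- iteration 3/6 --
  BK 3.9: (10,-6.4) -> (10,-2.5) [heading=270, draw]
  FD 3.6: (10,-2.5) -> (10,-6.1) [heading=270, draw]
  -- iteration 4/6 --
  BK 3.9: (10,-6.1) -> (10,-2.2) [heading=270, draw]
  FD 3.6: (10,-2.2) -> (10,-5.8) [heading=270, draw]
  -- iteration 5/6 --
  BK 3.9: (10,-5.8) -> (10,-1.9) [heading=270, draw]
  FD 3.6: (10,-1.9) -> (10,-5.5) [heading=270, draw]
  -- iteration 6/6 --
  BK 3.9: (10,-5.5) -> (10,-1.6) [heading=270, draw]
  FD 3.6: (10,-1.6) -> (10,-5.2) [heading=270, draw]
]
RT 297: heading 270 -> 333
Final: pos=(10,-5.2), heading=333, 12 segment(s) drawn

Segment lengths:
  seg 1: (10,-7) -> (10,-3.1), length = 3.9
  seg 2: (10,-3.1) -> (10,-6.7), length = 3.6
  seg 3: (10,-6.7) -> (10,-2.8), length = 3.9
  seg 4: (10,-2.8) -> (10,-6.4), length = 3.6
  seg 5: (10,-6.4) -> (10,-2.5), length = 3.9
  seg 6: (10,-2.5) -> (10,-6.1), length = 3.6
  seg 7: (10,-6.1) -> (10,-2.2), length = 3.9
  seg 8: (10,-2.2) -> (10,-5.8), length = 3.6
  seg 9: (10,-5.8) -> (10,-1.9), length = 3.9
  seg 10: (10,-1.9) -> (10,-5.5), length = 3.6
  seg 11: (10,-5.5) -> (10,-1.6), length = 3.9
  seg 12: (10,-1.6) -> (10,-5.2), length = 3.6
Total = 45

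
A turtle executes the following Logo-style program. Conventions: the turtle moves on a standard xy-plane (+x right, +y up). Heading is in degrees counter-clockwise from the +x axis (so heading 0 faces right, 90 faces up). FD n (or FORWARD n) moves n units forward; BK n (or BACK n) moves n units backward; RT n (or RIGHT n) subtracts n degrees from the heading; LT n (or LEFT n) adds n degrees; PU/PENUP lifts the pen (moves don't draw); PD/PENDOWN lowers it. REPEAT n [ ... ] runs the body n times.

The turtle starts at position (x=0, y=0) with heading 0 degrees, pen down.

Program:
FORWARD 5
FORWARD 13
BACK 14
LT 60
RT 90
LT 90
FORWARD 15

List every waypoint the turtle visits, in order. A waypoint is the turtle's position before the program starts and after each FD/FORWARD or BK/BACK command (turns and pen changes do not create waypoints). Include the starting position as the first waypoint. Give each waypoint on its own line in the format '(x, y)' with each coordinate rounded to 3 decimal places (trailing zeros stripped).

Executing turtle program step by step:
Start: pos=(0,0), heading=0, pen down
FD 5: (0,0) -> (5,0) [heading=0, draw]
FD 13: (5,0) -> (18,0) [heading=0, draw]
BK 14: (18,0) -> (4,0) [heading=0, draw]
LT 60: heading 0 -> 60
RT 90: heading 60 -> 330
LT 90: heading 330 -> 60
FD 15: (4,0) -> (11.5,12.99) [heading=60, draw]
Final: pos=(11.5,12.99), heading=60, 4 segment(s) drawn
Waypoints (5 total):
(0, 0)
(5, 0)
(18, 0)
(4, 0)
(11.5, 12.99)

Answer: (0, 0)
(5, 0)
(18, 0)
(4, 0)
(11.5, 12.99)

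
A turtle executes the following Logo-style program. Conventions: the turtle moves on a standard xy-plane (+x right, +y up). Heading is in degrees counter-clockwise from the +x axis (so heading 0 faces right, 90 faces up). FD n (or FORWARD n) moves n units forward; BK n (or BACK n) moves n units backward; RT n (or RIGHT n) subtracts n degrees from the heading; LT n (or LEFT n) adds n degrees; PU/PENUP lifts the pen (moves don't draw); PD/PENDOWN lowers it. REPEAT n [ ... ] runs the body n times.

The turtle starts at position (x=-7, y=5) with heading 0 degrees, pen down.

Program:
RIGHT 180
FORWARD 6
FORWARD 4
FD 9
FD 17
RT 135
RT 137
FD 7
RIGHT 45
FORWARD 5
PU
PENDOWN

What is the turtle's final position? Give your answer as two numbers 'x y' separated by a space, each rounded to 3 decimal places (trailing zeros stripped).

Answer: -46.901 -5.406

Derivation:
Executing turtle program step by step:
Start: pos=(-7,5), heading=0, pen down
RT 180: heading 0 -> 180
FD 6: (-7,5) -> (-13,5) [heading=180, draw]
FD 4: (-13,5) -> (-17,5) [heading=180, draw]
FD 9: (-17,5) -> (-26,5) [heading=180, draw]
FD 17: (-26,5) -> (-43,5) [heading=180, draw]
RT 135: heading 180 -> 45
RT 137: heading 45 -> 268
FD 7: (-43,5) -> (-43.244,-1.996) [heading=268, draw]
RT 45: heading 268 -> 223
FD 5: (-43.244,-1.996) -> (-46.901,-5.406) [heading=223, draw]
PU: pen up
PD: pen down
Final: pos=(-46.901,-5.406), heading=223, 6 segment(s) drawn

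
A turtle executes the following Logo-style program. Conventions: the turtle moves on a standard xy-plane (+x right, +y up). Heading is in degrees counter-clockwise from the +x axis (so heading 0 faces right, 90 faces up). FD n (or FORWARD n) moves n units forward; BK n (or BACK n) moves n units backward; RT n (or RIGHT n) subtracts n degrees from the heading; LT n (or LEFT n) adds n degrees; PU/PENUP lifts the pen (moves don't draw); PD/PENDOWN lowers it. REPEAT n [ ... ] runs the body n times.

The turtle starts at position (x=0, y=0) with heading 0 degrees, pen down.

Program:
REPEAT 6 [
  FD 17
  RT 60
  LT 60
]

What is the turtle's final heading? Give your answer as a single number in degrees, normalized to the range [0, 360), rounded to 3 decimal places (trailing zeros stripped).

Answer: 0

Derivation:
Executing turtle program step by step:
Start: pos=(0,0), heading=0, pen down
REPEAT 6 [
  -- iteration 1/6 --
  FD 17: (0,0) -> (17,0) [heading=0, draw]
  RT 60: heading 0 -> 300
  LT 60: heading 300 -> 0
  -- iteration 2/6 --
  FD 17: (17,0) -> (34,0) [heading=0, draw]
  RT 60: heading 0 -> 300
  LT 60: heading 300 -> 0
  -- iteration 3/6 --
  FD 17: (34,0) -> (51,0) [heading=0, draw]
  RT 60: heading 0 -> 300
  LT 60: heading 300 -> 0
  -- iteration 4/6 --
  FD 17: (51,0) -> (68,0) [heading=0, draw]
  RT 60: heading 0 -> 300
  LT 60: heading 300 -> 0
  -- iteration 5/6 --
  FD 17: (68,0) -> (85,0) [heading=0, draw]
  RT 60: heading 0 -> 300
  LT 60: heading 300 -> 0
  -- iteration 6/6 --
  FD 17: (85,0) -> (102,0) [heading=0, draw]
  RT 60: heading 0 -> 300
  LT 60: heading 300 -> 0
]
Final: pos=(102,0), heading=0, 6 segment(s) drawn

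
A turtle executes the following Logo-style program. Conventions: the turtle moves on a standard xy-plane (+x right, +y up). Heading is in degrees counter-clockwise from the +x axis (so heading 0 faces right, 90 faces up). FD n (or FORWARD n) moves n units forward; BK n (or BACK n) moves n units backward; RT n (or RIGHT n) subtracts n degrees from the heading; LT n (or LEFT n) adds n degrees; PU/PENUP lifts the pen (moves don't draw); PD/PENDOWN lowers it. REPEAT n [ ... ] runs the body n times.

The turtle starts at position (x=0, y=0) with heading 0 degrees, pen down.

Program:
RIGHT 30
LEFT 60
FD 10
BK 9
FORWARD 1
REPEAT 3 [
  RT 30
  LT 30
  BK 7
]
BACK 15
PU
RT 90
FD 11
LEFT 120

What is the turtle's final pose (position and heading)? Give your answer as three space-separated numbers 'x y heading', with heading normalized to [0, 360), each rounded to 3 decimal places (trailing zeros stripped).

Answer: -23.945 -26.526 60

Derivation:
Executing turtle program step by step:
Start: pos=(0,0), heading=0, pen down
RT 30: heading 0 -> 330
LT 60: heading 330 -> 30
FD 10: (0,0) -> (8.66,5) [heading=30, draw]
BK 9: (8.66,5) -> (0.866,0.5) [heading=30, draw]
FD 1: (0.866,0.5) -> (1.732,1) [heading=30, draw]
REPEAT 3 [
  -- iteration 1/3 --
  RT 30: heading 30 -> 0
  LT 30: heading 0 -> 30
  BK 7: (1.732,1) -> (-4.33,-2.5) [heading=30, draw]
  -- iteration 2/3 --
  RT 30: heading 30 -> 0
  LT 30: heading 0 -> 30
  BK 7: (-4.33,-2.5) -> (-10.392,-6) [heading=30, draw]
  -- iteration 3/3 --
  RT 30: heading 30 -> 0
  LT 30: heading 0 -> 30
  BK 7: (-10.392,-6) -> (-16.454,-9.5) [heading=30, draw]
]
BK 15: (-16.454,-9.5) -> (-29.445,-17) [heading=30, draw]
PU: pen up
RT 90: heading 30 -> 300
FD 11: (-29.445,-17) -> (-23.945,-26.526) [heading=300, move]
LT 120: heading 300 -> 60
Final: pos=(-23.945,-26.526), heading=60, 7 segment(s) drawn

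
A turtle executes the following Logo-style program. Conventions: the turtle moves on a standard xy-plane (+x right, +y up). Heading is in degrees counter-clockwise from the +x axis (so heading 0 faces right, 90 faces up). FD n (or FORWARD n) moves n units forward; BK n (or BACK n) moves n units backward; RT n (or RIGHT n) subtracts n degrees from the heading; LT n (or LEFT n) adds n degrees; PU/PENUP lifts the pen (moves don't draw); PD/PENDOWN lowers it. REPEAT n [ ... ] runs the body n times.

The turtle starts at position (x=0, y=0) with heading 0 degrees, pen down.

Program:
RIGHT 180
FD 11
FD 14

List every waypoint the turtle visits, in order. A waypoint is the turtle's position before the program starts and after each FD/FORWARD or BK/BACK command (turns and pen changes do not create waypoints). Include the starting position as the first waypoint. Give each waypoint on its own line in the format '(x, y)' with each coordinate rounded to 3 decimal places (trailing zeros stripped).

Answer: (0, 0)
(-11, 0)
(-25, 0)

Derivation:
Executing turtle program step by step:
Start: pos=(0,0), heading=0, pen down
RT 180: heading 0 -> 180
FD 11: (0,0) -> (-11,0) [heading=180, draw]
FD 14: (-11,0) -> (-25,0) [heading=180, draw]
Final: pos=(-25,0), heading=180, 2 segment(s) drawn
Waypoints (3 total):
(0, 0)
(-11, 0)
(-25, 0)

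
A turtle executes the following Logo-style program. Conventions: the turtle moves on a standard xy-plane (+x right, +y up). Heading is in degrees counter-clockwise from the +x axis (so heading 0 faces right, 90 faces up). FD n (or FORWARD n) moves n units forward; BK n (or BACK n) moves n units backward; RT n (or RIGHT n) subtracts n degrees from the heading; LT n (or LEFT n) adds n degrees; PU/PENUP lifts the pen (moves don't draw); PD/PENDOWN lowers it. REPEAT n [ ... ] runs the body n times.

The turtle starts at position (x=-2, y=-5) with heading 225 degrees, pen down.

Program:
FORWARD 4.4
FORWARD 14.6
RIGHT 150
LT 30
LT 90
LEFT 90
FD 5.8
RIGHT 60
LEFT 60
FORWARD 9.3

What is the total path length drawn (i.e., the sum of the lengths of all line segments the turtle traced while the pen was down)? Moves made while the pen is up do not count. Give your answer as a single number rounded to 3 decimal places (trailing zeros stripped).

Answer: 34.1

Derivation:
Executing turtle program step by step:
Start: pos=(-2,-5), heading=225, pen down
FD 4.4: (-2,-5) -> (-5.111,-8.111) [heading=225, draw]
FD 14.6: (-5.111,-8.111) -> (-15.435,-18.435) [heading=225, draw]
RT 150: heading 225 -> 75
LT 30: heading 75 -> 105
LT 90: heading 105 -> 195
LT 90: heading 195 -> 285
FD 5.8: (-15.435,-18.435) -> (-13.934,-24.037) [heading=285, draw]
RT 60: heading 285 -> 225
LT 60: heading 225 -> 285
FD 9.3: (-13.934,-24.037) -> (-11.527,-33.021) [heading=285, draw]
Final: pos=(-11.527,-33.021), heading=285, 4 segment(s) drawn

Segment lengths:
  seg 1: (-2,-5) -> (-5.111,-8.111), length = 4.4
  seg 2: (-5.111,-8.111) -> (-15.435,-18.435), length = 14.6
  seg 3: (-15.435,-18.435) -> (-13.934,-24.037), length = 5.8
  seg 4: (-13.934,-24.037) -> (-11.527,-33.021), length = 9.3
Total = 34.1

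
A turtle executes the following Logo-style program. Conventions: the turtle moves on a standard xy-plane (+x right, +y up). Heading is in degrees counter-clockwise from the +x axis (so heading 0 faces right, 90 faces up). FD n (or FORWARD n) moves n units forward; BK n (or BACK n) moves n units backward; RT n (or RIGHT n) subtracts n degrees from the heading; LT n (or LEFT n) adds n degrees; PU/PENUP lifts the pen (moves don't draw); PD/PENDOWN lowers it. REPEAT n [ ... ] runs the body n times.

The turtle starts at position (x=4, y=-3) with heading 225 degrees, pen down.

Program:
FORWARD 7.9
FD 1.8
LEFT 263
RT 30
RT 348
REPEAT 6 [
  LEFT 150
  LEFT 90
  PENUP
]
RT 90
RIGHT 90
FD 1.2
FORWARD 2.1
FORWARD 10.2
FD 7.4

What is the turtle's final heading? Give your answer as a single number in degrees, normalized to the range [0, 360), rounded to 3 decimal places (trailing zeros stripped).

Answer: 290

Derivation:
Executing turtle program step by step:
Start: pos=(4,-3), heading=225, pen down
FD 7.9: (4,-3) -> (-1.586,-8.586) [heading=225, draw]
FD 1.8: (-1.586,-8.586) -> (-2.859,-9.859) [heading=225, draw]
LT 263: heading 225 -> 128
RT 30: heading 128 -> 98
RT 348: heading 98 -> 110
REPEAT 6 [
  -- iteration 1/6 --
  LT 150: heading 110 -> 260
  LT 90: heading 260 -> 350
  PU: pen up
  -- iteration 2/6 --
  LT 150: heading 350 -> 140
  LT 90: heading 140 -> 230
  PU: pen up
  -- iteration 3/6 --
  LT 150: heading 230 -> 20
  LT 90: heading 20 -> 110
  PU: pen up
  -- iteration 4/6 --
  LT 150: heading 110 -> 260
  LT 90: heading 260 -> 350
  PU: pen up
  -- iteration 5/6 --
  LT 150: heading 350 -> 140
  LT 90: heading 140 -> 230
  PU: pen up
  -- iteration 6/6 --
  LT 150: heading 230 -> 20
  LT 90: heading 20 -> 110
  PU: pen up
]
RT 90: heading 110 -> 20
RT 90: heading 20 -> 290
FD 1.2: (-2.859,-9.859) -> (-2.449,-10.987) [heading=290, move]
FD 2.1: (-2.449,-10.987) -> (-1.73,-12.96) [heading=290, move]
FD 10.2: (-1.73,-12.96) -> (1.758,-22.545) [heading=290, move]
FD 7.4: (1.758,-22.545) -> (4.289,-29.499) [heading=290, move]
Final: pos=(4.289,-29.499), heading=290, 2 segment(s) drawn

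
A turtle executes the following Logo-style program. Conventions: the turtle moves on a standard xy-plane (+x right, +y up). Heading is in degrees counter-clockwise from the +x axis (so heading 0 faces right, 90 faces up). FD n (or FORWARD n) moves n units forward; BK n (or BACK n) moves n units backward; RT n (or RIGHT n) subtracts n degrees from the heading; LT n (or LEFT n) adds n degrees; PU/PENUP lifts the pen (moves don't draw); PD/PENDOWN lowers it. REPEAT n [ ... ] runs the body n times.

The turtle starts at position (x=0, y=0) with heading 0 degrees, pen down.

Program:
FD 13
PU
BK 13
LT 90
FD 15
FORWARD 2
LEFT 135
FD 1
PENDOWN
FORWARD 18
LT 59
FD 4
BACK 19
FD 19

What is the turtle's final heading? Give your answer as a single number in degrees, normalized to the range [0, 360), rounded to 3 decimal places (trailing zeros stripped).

Answer: 284

Derivation:
Executing turtle program step by step:
Start: pos=(0,0), heading=0, pen down
FD 13: (0,0) -> (13,0) [heading=0, draw]
PU: pen up
BK 13: (13,0) -> (0,0) [heading=0, move]
LT 90: heading 0 -> 90
FD 15: (0,0) -> (0,15) [heading=90, move]
FD 2: (0,15) -> (0,17) [heading=90, move]
LT 135: heading 90 -> 225
FD 1: (0,17) -> (-0.707,16.293) [heading=225, move]
PD: pen down
FD 18: (-0.707,16.293) -> (-13.435,3.565) [heading=225, draw]
LT 59: heading 225 -> 284
FD 4: (-13.435,3.565) -> (-12.467,-0.316) [heading=284, draw]
BK 19: (-12.467,-0.316) -> (-17.064,18.119) [heading=284, draw]
FD 19: (-17.064,18.119) -> (-12.467,-0.316) [heading=284, draw]
Final: pos=(-12.467,-0.316), heading=284, 5 segment(s) drawn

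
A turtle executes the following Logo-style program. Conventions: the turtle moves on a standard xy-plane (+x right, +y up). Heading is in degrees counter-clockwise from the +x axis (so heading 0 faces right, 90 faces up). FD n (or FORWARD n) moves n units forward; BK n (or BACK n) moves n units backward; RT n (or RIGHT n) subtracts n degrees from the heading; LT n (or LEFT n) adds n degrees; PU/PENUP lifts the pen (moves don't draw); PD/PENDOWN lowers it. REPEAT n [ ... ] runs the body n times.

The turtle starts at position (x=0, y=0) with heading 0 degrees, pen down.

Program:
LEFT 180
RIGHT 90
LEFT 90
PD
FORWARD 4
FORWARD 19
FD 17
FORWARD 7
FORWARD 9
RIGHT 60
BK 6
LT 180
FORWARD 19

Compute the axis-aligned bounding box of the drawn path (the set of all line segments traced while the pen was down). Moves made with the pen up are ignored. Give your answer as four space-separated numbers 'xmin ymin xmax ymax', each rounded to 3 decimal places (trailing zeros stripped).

Executing turtle program step by step:
Start: pos=(0,0), heading=0, pen down
LT 180: heading 0 -> 180
RT 90: heading 180 -> 90
LT 90: heading 90 -> 180
PD: pen down
FD 4: (0,0) -> (-4,0) [heading=180, draw]
FD 19: (-4,0) -> (-23,0) [heading=180, draw]
FD 17: (-23,0) -> (-40,0) [heading=180, draw]
FD 7: (-40,0) -> (-47,0) [heading=180, draw]
FD 9: (-47,0) -> (-56,0) [heading=180, draw]
RT 60: heading 180 -> 120
BK 6: (-56,0) -> (-53,-5.196) [heading=120, draw]
LT 180: heading 120 -> 300
FD 19: (-53,-5.196) -> (-43.5,-21.651) [heading=300, draw]
Final: pos=(-43.5,-21.651), heading=300, 7 segment(s) drawn

Segment endpoints: x in {-56, -53, -47, -43.5, -40, -23, -4, 0}, y in {-21.651, -5.196, 0, 0, 0, 0, 0, 0}
xmin=-56, ymin=-21.651, xmax=0, ymax=0

Answer: -56 -21.651 0 0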